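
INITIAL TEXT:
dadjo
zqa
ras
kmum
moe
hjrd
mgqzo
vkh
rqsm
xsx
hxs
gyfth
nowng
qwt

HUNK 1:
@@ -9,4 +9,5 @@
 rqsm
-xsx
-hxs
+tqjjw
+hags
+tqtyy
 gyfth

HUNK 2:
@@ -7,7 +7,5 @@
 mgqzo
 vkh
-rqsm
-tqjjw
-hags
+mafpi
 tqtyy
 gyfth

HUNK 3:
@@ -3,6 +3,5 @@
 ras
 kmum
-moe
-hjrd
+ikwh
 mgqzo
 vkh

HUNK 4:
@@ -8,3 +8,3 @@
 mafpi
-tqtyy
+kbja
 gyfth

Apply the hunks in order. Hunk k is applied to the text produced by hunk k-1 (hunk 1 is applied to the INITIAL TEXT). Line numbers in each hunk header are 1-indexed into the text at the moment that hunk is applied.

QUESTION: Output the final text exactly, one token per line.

Answer: dadjo
zqa
ras
kmum
ikwh
mgqzo
vkh
mafpi
kbja
gyfth
nowng
qwt

Derivation:
Hunk 1: at line 9 remove [xsx,hxs] add [tqjjw,hags,tqtyy] -> 15 lines: dadjo zqa ras kmum moe hjrd mgqzo vkh rqsm tqjjw hags tqtyy gyfth nowng qwt
Hunk 2: at line 7 remove [rqsm,tqjjw,hags] add [mafpi] -> 13 lines: dadjo zqa ras kmum moe hjrd mgqzo vkh mafpi tqtyy gyfth nowng qwt
Hunk 3: at line 3 remove [moe,hjrd] add [ikwh] -> 12 lines: dadjo zqa ras kmum ikwh mgqzo vkh mafpi tqtyy gyfth nowng qwt
Hunk 4: at line 8 remove [tqtyy] add [kbja] -> 12 lines: dadjo zqa ras kmum ikwh mgqzo vkh mafpi kbja gyfth nowng qwt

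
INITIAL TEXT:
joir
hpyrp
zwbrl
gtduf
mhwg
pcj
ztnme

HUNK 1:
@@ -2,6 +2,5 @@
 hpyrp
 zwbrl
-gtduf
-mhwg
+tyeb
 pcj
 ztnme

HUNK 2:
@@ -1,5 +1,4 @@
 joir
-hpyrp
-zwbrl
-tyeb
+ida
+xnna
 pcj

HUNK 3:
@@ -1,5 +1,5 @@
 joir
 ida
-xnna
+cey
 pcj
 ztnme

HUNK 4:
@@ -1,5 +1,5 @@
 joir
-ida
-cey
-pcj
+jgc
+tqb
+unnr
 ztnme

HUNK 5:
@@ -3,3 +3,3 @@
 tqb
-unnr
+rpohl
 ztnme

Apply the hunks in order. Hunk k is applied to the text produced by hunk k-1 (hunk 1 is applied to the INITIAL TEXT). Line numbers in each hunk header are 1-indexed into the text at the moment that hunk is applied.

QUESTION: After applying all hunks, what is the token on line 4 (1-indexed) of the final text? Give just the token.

Hunk 1: at line 2 remove [gtduf,mhwg] add [tyeb] -> 6 lines: joir hpyrp zwbrl tyeb pcj ztnme
Hunk 2: at line 1 remove [hpyrp,zwbrl,tyeb] add [ida,xnna] -> 5 lines: joir ida xnna pcj ztnme
Hunk 3: at line 1 remove [xnna] add [cey] -> 5 lines: joir ida cey pcj ztnme
Hunk 4: at line 1 remove [ida,cey,pcj] add [jgc,tqb,unnr] -> 5 lines: joir jgc tqb unnr ztnme
Hunk 5: at line 3 remove [unnr] add [rpohl] -> 5 lines: joir jgc tqb rpohl ztnme
Final line 4: rpohl

Answer: rpohl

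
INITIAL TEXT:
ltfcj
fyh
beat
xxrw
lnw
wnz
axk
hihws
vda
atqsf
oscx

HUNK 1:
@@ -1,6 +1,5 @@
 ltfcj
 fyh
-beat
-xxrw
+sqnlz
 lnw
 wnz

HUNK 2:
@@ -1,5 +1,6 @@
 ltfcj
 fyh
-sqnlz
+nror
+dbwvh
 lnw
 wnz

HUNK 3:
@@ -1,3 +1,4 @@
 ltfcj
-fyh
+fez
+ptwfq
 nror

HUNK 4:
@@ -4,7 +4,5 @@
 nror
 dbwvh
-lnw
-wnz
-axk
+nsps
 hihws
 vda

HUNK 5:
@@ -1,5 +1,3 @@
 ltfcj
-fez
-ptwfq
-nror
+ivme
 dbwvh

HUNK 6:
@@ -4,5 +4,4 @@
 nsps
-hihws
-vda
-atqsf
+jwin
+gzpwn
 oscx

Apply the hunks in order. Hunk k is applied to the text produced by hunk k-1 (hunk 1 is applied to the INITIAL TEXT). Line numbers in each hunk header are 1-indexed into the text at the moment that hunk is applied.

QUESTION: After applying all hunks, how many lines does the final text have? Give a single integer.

Answer: 7

Derivation:
Hunk 1: at line 1 remove [beat,xxrw] add [sqnlz] -> 10 lines: ltfcj fyh sqnlz lnw wnz axk hihws vda atqsf oscx
Hunk 2: at line 1 remove [sqnlz] add [nror,dbwvh] -> 11 lines: ltfcj fyh nror dbwvh lnw wnz axk hihws vda atqsf oscx
Hunk 3: at line 1 remove [fyh] add [fez,ptwfq] -> 12 lines: ltfcj fez ptwfq nror dbwvh lnw wnz axk hihws vda atqsf oscx
Hunk 4: at line 4 remove [lnw,wnz,axk] add [nsps] -> 10 lines: ltfcj fez ptwfq nror dbwvh nsps hihws vda atqsf oscx
Hunk 5: at line 1 remove [fez,ptwfq,nror] add [ivme] -> 8 lines: ltfcj ivme dbwvh nsps hihws vda atqsf oscx
Hunk 6: at line 4 remove [hihws,vda,atqsf] add [jwin,gzpwn] -> 7 lines: ltfcj ivme dbwvh nsps jwin gzpwn oscx
Final line count: 7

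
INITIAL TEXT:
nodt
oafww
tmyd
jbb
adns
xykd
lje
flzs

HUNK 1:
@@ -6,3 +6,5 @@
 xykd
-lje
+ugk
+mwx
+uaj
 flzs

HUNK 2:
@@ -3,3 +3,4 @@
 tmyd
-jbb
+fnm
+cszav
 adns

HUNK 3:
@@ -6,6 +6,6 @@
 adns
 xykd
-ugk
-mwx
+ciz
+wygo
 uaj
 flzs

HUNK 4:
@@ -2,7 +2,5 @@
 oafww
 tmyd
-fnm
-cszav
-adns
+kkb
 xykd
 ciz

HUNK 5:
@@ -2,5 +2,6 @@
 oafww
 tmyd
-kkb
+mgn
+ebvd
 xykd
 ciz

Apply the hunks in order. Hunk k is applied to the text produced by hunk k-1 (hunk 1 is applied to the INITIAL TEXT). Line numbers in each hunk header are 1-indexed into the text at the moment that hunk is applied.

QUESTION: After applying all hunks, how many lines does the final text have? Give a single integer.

Hunk 1: at line 6 remove [lje] add [ugk,mwx,uaj] -> 10 lines: nodt oafww tmyd jbb adns xykd ugk mwx uaj flzs
Hunk 2: at line 3 remove [jbb] add [fnm,cszav] -> 11 lines: nodt oafww tmyd fnm cszav adns xykd ugk mwx uaj flzs
Hunk 3: at line 6 remove [ugk,mwx] add [ciz,wygo] -> 11 lines: nodt oafww tmyd fnm cszav adns xykd ciz wygo uaj flzs
Hunk 4: at line 2 remove [fnm,cszav,adns] add [kkb] -> 9 lines: nodt oafww tmyd kkb xykd ciz wygo uaj flzs
Hunk 5: at line 2 remove [kkb] add [mgn,ebvd] -> 10 lines: nodt oafww tmyd mgn ebvd xykd ciz wygo uaj flzs
Final line count: 10

Answer: 10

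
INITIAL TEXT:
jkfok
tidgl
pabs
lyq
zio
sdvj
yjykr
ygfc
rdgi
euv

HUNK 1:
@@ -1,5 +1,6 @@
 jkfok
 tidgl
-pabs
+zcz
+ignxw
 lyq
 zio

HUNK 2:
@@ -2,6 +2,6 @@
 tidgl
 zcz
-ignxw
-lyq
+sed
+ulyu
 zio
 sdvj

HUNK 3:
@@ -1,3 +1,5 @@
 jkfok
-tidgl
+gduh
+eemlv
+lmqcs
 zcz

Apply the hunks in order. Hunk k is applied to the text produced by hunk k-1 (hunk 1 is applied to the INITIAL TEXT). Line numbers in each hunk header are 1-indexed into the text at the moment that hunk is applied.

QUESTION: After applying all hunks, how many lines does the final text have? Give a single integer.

Hunk 1: at line 1 remove [pabs] add [zcz,ignxw] -> 11 lines: jkfok tidgl zcz ignxw lyq zio sdvj yjykr ygfc rdgi euv
Hunk 2: at line 2 remove [ignxw,lyq] add [sed,ulyu] -> 11 lines: jkfok tidgl zcz sed ulyu zio sdvj yjykr ygfc rdgi euv
Hunk 3: at line 1 remove [tidgl] add [gduh,eemlv,lmqcs] -> 13 lines: jkfok gduh eemlv lmqcs zcz sed ulyu zio sdvj yjykr ygfc rdgi euv
Final line count: 13

Answer: 13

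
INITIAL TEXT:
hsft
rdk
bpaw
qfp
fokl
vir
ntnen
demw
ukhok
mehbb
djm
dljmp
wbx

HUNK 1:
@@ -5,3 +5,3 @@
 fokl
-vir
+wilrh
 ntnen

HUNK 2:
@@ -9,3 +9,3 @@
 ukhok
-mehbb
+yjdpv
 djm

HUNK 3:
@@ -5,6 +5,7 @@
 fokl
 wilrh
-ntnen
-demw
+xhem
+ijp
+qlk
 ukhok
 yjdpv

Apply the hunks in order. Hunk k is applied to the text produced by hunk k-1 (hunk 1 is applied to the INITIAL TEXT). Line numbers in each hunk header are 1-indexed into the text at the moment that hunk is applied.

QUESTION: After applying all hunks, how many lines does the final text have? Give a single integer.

Hunk 1: at line 5 remove [vir] add [wilrh] -> 13 lines: hsft rdk bpaw qfp fokl wilrh ntnen demw ukhok mehbb djm dljmp wbx
Hunk 2: at line 9 remove [mehbb] add [yjdpv] -> 13 lines: hsft rdk bpaw qfp fokl wilrh ntnen demw ukhok yjdpv djm dljmp wbx
Hunk 3: at line 5 remove [ntnen,demw] add [xhem,ijp,qlk] -> 14 lines: hsft rdk bpaw qfp fokl wilrh xhem ijp qlk ukhok yjdpv djm dljmp wbx
Final line count: 14

Answer: 14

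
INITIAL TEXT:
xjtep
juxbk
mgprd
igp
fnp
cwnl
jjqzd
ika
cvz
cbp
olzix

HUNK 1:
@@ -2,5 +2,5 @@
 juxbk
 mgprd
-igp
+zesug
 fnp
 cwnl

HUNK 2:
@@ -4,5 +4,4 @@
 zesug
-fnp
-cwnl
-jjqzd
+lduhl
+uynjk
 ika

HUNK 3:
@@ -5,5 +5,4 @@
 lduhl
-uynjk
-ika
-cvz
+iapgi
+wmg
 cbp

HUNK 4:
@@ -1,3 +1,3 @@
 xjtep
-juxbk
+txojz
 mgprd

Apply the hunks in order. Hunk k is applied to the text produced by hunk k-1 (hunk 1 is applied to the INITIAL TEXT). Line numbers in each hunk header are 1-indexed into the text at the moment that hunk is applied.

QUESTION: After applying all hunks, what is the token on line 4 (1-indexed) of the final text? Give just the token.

Hunk 1: at line 2 remove [igp] add [zesug] -> 11 lines: xjtep juxbk mgprd zesug fnp cwnl jjqzd ika cvz cbp olzix
Hunk 2: at line 4 remove [fnp,cwnl,jjqzd] add [lduhl,uynjk] -> 10 lines: xjtep juxbk mgprd zesug lduhl uynjk ika cvz cbp olzix
Hunk 3: at line 5 remove [uynjk,ika,cvz] add [iapgi,wmg] -> 9 lines: xjtep juxbk mgprd zesug lduhl iapgi wmg cbp olzix
Hunk 4: at line 1 remove [juxbk] add [txojz] -> 9 lines: xjtep txojz mgprd zesug lduhl iapgi wmg cbp olzix
Final line 4: zesug

Answer: zesug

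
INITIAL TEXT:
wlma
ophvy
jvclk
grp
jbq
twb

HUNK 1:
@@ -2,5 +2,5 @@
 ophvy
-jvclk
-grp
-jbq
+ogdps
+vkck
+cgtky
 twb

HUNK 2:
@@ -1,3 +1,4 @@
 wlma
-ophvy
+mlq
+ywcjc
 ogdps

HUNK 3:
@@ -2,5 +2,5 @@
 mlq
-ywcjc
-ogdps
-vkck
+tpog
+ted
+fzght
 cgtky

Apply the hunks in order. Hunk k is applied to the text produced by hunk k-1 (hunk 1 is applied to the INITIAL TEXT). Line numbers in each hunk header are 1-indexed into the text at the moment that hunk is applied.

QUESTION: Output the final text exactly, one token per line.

Answer: wlma
mlq
tpog
ted
fzght
cgtky
twb

Derivation:
Hunk 1: at line 2 remove [jvclk,grp,jbq] add [ogdps,vkck,cgtky] -> 6 lines: wlma ophvy ogdps vkck cgtky twb
Hunk 2: at line 1 remove [ophvy] add [mlq,ywcjc] -> 7 lines: wlma mlq ywcjc ogdps vkck cgtky twb
Hunk 3: at line 2 remove [ywcjc,ogdps,vkck] add [tpog,ted,fzght] -> 7 lines: wlma mlq tpog ted fzght cgtky twb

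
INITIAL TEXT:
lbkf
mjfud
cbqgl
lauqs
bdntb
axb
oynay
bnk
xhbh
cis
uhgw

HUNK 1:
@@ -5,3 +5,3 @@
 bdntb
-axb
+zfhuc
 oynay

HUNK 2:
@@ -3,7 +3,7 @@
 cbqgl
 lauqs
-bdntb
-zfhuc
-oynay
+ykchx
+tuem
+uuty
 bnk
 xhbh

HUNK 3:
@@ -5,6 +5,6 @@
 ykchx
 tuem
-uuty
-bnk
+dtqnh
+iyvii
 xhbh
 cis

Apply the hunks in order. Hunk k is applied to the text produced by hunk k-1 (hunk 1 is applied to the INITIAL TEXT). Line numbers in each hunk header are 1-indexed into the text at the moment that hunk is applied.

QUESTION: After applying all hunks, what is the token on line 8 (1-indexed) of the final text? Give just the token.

Hunk 1: at line 5 remove [axb] add [zfhuc] -> 11 lines: lbkf mjfud cbqgl lauqs bdntb zfhuc oynay bnk xhbh cis uhgw
Hunk 2: at line 3 remove [bdntb,zfhuc,oynay] add [ykchx,tuem,uuty] -> 11 lines: lbkf mjfud cbqgl lauqs ykchx tuem uuty bnk xhbh cis uhgw
Hunk 3: at line 5 remove [uuty,bnk] add [dtqnh,iyvii] -> 11 lines: lbkf mjfud cbqgl lauqs ykchx tuem dtqnh iyvii xhbh cis uhgw
Final line 8: iyvii

Answer: iyvii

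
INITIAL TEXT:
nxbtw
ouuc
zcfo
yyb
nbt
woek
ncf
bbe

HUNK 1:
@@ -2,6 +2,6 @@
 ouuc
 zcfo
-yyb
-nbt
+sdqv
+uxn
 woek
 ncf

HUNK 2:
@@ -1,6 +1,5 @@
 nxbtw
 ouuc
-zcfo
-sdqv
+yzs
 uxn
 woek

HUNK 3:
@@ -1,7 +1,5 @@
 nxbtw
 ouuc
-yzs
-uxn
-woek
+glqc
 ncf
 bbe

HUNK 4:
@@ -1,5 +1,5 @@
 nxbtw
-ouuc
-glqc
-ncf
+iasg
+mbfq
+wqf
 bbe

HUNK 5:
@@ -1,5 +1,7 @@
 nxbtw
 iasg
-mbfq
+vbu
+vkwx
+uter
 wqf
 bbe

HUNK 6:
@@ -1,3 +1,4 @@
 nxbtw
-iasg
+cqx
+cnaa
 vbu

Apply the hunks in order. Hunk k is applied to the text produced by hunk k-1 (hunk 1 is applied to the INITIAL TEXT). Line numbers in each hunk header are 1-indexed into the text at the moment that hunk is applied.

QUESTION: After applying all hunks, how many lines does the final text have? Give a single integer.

Hunk 1: at line 2 remove [yyb,nbt] add [sdqv,uxn] -> 8 lines: nxbtw ouuc zcfo sdqv uxn woek ncf bbe
Hunk 2: at line 1 remove [zcfo,sdqv] add [yzs] -> 7 lines: nxbtw ouuc yzs uxn woek ncf bbe
Hunk 3: at line 1 remove [yzs,uxn,woek] add [glqc] -> 5 lines: nxbtw ouuc glqc ncf bbe
Hunk 4: at line 1 remove [ouuc,glqc,ncf] add [iasg,mbfq,wqf] -> 5 lines: nxbtw iasg mbfq wqf bbe
Hunk 5: at line 1 remove [mbfq] add [vbu,vkwx,uter] -> 7 lines: nxbtw iasg vbu vkwx uter wqf bbe
Hunk 6: at line 1 remove [iasg] add [cqx,cnaa] -> 8 lines: nxbtw cqx cnaa vbu vkwx uter wqf bbe
Final line count: 8

Answer: 8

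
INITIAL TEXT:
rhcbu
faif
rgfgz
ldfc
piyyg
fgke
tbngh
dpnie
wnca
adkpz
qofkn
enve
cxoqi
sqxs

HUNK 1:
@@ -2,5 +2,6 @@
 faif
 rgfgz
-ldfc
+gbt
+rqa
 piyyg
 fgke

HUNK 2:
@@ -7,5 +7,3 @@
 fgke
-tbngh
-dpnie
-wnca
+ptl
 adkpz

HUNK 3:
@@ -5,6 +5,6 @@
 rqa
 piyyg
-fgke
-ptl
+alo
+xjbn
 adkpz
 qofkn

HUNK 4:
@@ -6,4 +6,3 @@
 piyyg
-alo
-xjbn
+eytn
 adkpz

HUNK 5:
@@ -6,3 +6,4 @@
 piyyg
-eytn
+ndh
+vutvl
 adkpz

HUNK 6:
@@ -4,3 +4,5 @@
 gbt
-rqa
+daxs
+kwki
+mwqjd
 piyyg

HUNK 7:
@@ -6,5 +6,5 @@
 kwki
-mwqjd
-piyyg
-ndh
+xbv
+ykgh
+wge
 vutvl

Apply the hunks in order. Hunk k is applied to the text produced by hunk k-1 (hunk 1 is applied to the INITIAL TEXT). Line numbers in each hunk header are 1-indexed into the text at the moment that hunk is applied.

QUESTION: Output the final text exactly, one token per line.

Answer: rhcbu
faif
rgfgz
gbt
daxs
kwki
xbv
ykgh
wge
vutvl
adkpz
qofkn
enve
cxoqi
sqxs

Derivation:
Hunk 1: at line 2 remove [ldfc] add [gbt,rqa] -> 15 lines: rhcbu faif rgfgz gbt rqa piyyg fgke tbngh dpnie wnca adkpz qofkn enve cxoqi sqxs
Hunk 2: at line 7 remove [tbngh,dpnie,wnca] add [ptl] -> 13 lines: rhcbu faif rgfgz gbt rqa piyyg fgke ptl adkpz qofkn enve cxoqi sqxs
Hunk 3: at line 5 remove [fgke,ptl] add [alo,xjbn] -> 13 lines: rhcbu faif rgfgz gbt rqa piyyg alo xjbn adkpz qofkn enve cxoqi sqxs
Hunk 4: at line 6 remove [alo,xjbn] add [eytn] -> 12 lines: rhcbu faif rgfgz gbt rqa piyyg eytn adkpz qofkn enve cxoqi sqxs
Hunk 5: at line 6 remove [eytn] add [ndh,vutvl] -> 13 lines: rhcbu faif rgfgz gbt rqa piyyg ndh vutvl adkpz qofkn enve cxoqi sqxs
Hunk 6: at line 4 remove [rqa] add [daxs,kwki,mwqjd] -> 15 lines: rhcbu faif rgfgz gbt daxs kwki mwqjd piyyg ndh vutvl adkpz qofkn enve cxoqi sqxs
Hunk 7: at line 6 remove [mwqjd,piyyg,ndh] add [xbv,ykgh,wge] -> 15 lines: rhcbu faif rgfgz gbt daxs kwki xbv ykgh wge vutvl adkpz qofkn enve cxoqi sqxs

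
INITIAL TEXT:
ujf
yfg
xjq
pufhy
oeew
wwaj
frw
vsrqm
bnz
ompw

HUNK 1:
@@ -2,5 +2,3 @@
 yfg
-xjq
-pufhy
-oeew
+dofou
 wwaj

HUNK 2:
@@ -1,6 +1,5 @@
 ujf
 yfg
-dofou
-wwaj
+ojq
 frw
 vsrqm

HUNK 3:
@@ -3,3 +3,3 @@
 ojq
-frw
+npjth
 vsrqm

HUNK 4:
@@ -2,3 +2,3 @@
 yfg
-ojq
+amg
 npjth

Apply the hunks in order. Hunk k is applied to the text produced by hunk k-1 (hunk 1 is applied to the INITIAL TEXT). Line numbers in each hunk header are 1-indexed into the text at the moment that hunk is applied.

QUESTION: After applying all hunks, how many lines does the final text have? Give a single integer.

Hunk 1: at line 2 remove [xjq,pufhy,oeew] add [dofou] -> 8 lines: ujf yfg dofou wwaj frw vsrqm bnz ompw
Hunk 2: at line 1 remove [dofou,wwaj] add [ojq] -> 7 lines: ujf yfg ojq frw vsrqm bnz ompw
Hunk 3: at line 3 remove [frw] add [npjth] -> 7 lines: ujf yfg ojq npjth vsrqm bnz ompw
Hunk 4: at line 2 remove [ojq] add [amg] -> 7 lines: ujf yfg amg npjth vsrqm bnz ompw
Final line count: 7

Answer: 7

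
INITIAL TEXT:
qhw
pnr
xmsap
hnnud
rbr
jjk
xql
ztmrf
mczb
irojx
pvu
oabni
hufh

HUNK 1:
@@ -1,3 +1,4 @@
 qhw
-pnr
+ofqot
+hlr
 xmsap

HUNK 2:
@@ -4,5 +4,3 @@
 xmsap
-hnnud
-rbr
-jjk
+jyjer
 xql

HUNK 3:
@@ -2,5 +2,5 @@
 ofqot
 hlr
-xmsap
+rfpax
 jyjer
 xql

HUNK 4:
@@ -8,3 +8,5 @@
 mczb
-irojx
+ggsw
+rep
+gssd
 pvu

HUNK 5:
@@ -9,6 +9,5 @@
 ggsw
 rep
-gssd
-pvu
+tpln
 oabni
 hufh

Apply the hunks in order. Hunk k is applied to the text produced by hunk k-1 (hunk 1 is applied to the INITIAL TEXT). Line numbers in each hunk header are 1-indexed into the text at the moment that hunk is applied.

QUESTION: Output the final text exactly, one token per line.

Hunk 1: at line 1 remove [pnr] add [ofqot,hlr] -> 14 lines: qhw ofqot hlr xmsap hnnud rbr jjk xql ztmrf mczb irojx pvu oabni hufh
Hunk 2: at line 4 remove [hnnud,rbr,jjk] add [jyjer] -> 12 lines: qhw ofqot hlr xmsap jyjer xql ztmrf mczb irojx pvu oabni hufh
Hunk 3: at line 2 remove [xmsap] add [rfpax] -> 12 lines: qhw ofqot hlr rfpax jyjer xql ztmrf mczb irojx pvu oabni hufh
Hunk 4: at line 8 remove [irojx] add [ggsw,rep,gssd] -> 14 lines: qhw ofqot hlr rfpax jyjer xql ztmrf mczb ggsw rep gssd pvu oabni hufh
Hunk 5: at line 9 remove [gssd,pvu] add [tpln] -> 13 lines: qhw ofqot hlr rfpax jyjer xql ztmrf mczb ggsw rep tpln oabni hufh

Answer: qhw
ofqot
hlr
rfpax
jyjer
xql
ztmrf
mczb
ggsw
rep
tpln
oabni
hufh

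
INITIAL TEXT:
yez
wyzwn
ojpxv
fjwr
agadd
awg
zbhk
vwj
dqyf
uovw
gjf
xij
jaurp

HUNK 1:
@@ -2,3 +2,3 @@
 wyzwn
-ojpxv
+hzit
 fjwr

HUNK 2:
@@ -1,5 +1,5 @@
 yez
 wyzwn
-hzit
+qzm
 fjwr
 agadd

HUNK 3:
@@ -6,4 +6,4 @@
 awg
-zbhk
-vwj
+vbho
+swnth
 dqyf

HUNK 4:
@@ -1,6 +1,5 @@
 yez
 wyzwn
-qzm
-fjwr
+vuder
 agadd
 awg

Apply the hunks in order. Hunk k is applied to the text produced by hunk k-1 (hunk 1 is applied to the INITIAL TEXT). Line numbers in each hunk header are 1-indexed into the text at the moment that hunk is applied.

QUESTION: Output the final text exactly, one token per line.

Hunk 1: at line 2 remove [ojpxv] add [hzit] -> 13 lines: yez wyzwn hzit fjwr agadd awg zbhk vwj dqyf uovw gjf xij jaurp
Hunk 2: at line 1 remove [hzit] add [qzm] -> 13 lines: yez wyzwn qzm fjwr agadd awg zbhk vwj dqyf uovw gjf xij jaurp
Hunk 3: at line 6 remove [zbhk,vwj] add [vbho,swnth] -> 13 lines: yez wyzwn qzm fjwr agadd awg vbho swnth dqyf uovw gjf xij jaurp
Hunk 4: at line 1 remove [qzm,fjwr] add [vuder] -> 12 lines: yez wyzwn vuder agadd awg vbho swnth dqyf uovw gjf xij jaurp

Answer: yez
wyzwn
vuder
agadd
awg
vbho
swnth
dqyf
uovw
gjf
xij
jaurp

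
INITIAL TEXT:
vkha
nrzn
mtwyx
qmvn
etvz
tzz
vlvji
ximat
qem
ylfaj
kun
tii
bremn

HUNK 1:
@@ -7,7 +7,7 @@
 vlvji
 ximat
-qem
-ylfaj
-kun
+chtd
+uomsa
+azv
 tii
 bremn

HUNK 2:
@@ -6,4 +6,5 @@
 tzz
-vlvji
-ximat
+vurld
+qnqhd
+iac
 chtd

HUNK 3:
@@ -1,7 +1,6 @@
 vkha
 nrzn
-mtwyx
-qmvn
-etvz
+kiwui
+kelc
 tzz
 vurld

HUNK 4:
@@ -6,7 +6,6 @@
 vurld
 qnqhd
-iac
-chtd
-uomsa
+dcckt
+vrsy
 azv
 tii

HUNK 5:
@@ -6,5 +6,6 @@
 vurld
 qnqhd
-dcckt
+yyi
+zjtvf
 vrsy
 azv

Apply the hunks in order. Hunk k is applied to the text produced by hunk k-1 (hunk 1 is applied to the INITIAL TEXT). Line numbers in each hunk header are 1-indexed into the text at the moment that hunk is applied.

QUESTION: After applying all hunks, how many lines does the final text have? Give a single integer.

Answer: 13

Derivation:
Hunk 1: at line 7 remove [qem,ylfaj,kun] add [chtd,uomsa,azv] -> 13 lines: vkha nrzn mtwyx qmvn etvz tzz vlvji ximat chtd uomsa azv tii bremn
Hunk 2: at line 6 remove [vlvji,ximat] add [vurld,qnqhd,iac] -> 14 lines: vkha nrzn mtwyx qmvn etvz tzz vurld qnqhd iac chtd uomsa azv tii bremn
Hunk 3: at line 1 remove [mtwyx,qmvn,etvz] add [kiwui,kelc] -> 13 lines: vkha nrzn kiwui kelc tzz vurld qnqhd iac chtd uomsa azv tii bremn
Hunk 4: at line 6 remove [iac,chtd,uomsa] add [dcckt,vrsy] -> 12 lines: vkha nrzn kiwui kelc tzz vurld qnqhd dcckt vrsy azv tii bremn
Hunk 5: at line 6 remove [dcckt] add [yyi,zjtvf] -> 13 lines: vkha nrzn kiwui kelc tzz vurld qnqhd yyi zjtvf vrsy azv tii bremn
Final line count: 13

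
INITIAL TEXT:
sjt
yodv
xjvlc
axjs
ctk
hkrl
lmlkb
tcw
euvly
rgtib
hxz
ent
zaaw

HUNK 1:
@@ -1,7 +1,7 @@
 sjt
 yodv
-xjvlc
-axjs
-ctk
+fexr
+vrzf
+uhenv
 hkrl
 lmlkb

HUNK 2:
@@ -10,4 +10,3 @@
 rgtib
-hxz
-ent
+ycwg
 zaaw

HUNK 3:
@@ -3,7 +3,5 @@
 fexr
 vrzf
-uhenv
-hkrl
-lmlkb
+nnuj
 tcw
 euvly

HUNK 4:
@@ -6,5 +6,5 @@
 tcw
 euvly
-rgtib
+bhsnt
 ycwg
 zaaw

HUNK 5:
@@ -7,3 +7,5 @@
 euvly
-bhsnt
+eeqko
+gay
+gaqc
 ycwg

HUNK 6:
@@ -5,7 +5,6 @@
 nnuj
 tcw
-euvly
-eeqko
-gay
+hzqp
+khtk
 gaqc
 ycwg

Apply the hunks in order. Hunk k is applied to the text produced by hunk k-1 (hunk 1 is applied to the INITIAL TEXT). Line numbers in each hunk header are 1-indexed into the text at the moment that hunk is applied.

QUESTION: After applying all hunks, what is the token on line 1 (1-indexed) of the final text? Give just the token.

Hunk 1: at line 1 remove [xjvlc,axjs,ctk] add [fexr,vrzf,uhenv] -> 13 lines: sjt yodv fexr vrzf uhenv hkrl lmlkb tcw euvly rgtib hxz ent zaaw
Hunk 2: at line 10 remove [hxz,ent] add [ycwg] -> 12 lines: sjt yodv fexr vrzf uhenv hkrl lmlkb tcw euvly rgtib ycwg zaaw
Hunk 3: at line 3 remove [uhenv,hkrl,lmlkb] add [nnuj] -> 10 lines: sjt yodv fexr vrzf nnuj tcw euvly rgtib ycwg zaaw
Hunk 4: at line 6 remove [rgtib] add [bhsnt] -> 10 lines: sjt yodv fexr vrzf nnuj tcw euvly bhsnt ycwg zaaw
Hunk 5: at line 7 remove [bhsnt] add [eeqko,gay,gaqc] -> 12 lines: sjt yodv fexr vrzf nnuj tcw euvly eeqko gay gaqc ycwg zaaw
Hunk 6: at line 5 remove [euvly,eeqko,gay] add [hzqp,khtk] -> 11 lines: sjt yodv fexr vrzf nnuj tcw hzqp khtk gaqc ycwg zaaw
Final line 1: sjt

Answer: sjt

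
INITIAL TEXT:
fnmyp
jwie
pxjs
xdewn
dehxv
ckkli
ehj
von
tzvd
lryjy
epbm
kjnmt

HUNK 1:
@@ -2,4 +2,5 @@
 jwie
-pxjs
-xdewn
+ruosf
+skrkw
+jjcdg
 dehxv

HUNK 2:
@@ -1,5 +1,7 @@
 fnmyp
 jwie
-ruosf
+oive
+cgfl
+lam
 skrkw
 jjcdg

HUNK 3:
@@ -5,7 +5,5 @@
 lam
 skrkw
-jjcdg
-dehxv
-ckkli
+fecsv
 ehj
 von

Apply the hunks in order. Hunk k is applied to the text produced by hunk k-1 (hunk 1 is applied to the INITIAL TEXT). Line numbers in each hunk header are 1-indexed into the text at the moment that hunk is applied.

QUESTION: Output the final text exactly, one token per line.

Answer: fnmyp
jwie
oive
cgfl
lam
skrkw
fecsv
ehj
von
tzvd
lryjy
epbm
kjnmt

Derivation:
Hunk 1: at line 2 remove [pxjs,xdewn] add [ruosf,skrkw,jjcdg] -> 13 lines: fnmyp jwie ruosf skrkw jjcdg dehxv ckkli ehj von tzvd lryjy epbm kjnmt
Hunk 2: at line 1 remove [ruosf] add [oive,cgfl,lam] -> 15 lines: fnmyp jwie oive cgfl lam skrkw jjcdg dehxv ckkli ehj von tzvd lryjy epbm kjnmt
Hunk 3: at line 5 remove [jjcdg,dehxv,ckkli] add [fecsv] -> 13 lines: fnmyp jwie oive cgfl lam skrkw fecsv ehj von tzvd lryjy epbm kjnmt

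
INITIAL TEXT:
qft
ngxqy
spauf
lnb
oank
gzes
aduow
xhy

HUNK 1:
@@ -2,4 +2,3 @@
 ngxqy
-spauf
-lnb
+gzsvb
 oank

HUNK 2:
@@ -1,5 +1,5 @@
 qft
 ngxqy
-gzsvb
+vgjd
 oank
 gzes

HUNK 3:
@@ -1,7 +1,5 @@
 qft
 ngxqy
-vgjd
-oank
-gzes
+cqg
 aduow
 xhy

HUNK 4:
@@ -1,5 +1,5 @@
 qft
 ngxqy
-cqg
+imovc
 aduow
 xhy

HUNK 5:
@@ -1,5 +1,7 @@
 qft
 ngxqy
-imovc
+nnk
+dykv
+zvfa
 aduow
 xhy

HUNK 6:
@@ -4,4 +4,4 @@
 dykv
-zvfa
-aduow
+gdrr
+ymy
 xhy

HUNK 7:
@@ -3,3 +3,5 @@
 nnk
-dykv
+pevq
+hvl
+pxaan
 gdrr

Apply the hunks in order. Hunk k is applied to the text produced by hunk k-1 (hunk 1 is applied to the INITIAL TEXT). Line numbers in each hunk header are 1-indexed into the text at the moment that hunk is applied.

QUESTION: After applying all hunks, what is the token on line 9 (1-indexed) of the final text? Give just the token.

Answer: xhy

Derivation:
Hunk 1: at line 2 remove [spauf,lnb] add [gzsvb] -> 7 lines: qft ngxqy gzsvb oank gzes aduow xhy
Hunk 2: at line 1 remove [gzsvb] add [vgjd] -> 7 lines: qft ngxqy vgjd oank gzes aduow xhy
Hunk 3: at line 1 remove [vgjd,oank,gzes] add [cqg] -> 5 lines: qft ngxqy cqg aduow xhy
Hunk 4: at line 1 remove [cqg] add [imovc] -> 5 lines: qft ngxqy imovc aduow xhy
Hunk 5: at line 1 remove [imovc] add [nnk,dykv,zvfa] -> 7 lines: qft ngxqy nnk dykv zvfa aduow xhy
Hunk 6: at line 4 remove [zvfa,aduow] add [gdrr,ymy] -> 7 lines: qft ngxqy nnk dykv gdrr ymy xhy
Hunk 7: at line 3 remove [dykv] add [pevq,hvl,pxaan] -> 9 lines: qft ngxqy nnk pevq hvl pxaan gdrr ymy xhy
Final line 9: xhy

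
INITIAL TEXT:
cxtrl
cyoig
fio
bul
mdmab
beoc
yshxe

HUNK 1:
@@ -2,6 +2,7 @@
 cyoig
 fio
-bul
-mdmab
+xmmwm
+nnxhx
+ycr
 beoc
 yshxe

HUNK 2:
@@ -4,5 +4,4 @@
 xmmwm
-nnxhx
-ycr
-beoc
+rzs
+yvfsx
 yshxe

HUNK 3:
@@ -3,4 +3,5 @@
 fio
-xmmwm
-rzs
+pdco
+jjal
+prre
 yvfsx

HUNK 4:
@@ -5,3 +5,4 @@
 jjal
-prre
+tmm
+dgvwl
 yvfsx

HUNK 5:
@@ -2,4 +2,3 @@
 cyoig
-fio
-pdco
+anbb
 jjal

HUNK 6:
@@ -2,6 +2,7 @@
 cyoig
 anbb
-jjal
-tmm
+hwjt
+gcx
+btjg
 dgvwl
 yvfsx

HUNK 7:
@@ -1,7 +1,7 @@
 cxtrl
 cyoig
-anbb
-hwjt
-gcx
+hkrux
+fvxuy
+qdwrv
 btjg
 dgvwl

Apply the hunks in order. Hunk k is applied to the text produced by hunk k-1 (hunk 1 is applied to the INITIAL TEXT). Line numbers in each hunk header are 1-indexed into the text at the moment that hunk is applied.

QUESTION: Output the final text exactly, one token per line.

Hunk 1: at line 2 remove [bul,mdmab] add [xmmwm,nnxhx,ycr] -> 8 lines: cxtrl cyoig fio xmmwm nnxhx ycr beoc yshxe
Hunk 2: at line 4 remove [nnxhx,ycr,beoc] add [rzs,yvfsx] -> 7 lines: cxtrl cyoig fio xmmwm rzs yvfsx yshxe
Hunk 3: at line 3 remove [xmmwm,rzs] add [pdco,jjal,prre] -> 8 lines: cxtrl cyoig fio pdco jjal prre yvfsx yshxe
Hunk 4: at line 5 remove [prre] add [tmm,dgvwl] -> 9 lines: cxtrl cyoig fio pdco jjal tmm dgvwl yvfsx yshxe
Hunk 5: at line 2 remove [fio,pdco] add [anbb] -> 8 lines: cxtrl cyoig anbb jjal tmm dgvwl yvfsx yshxe
Hunk 6: at line 2 remove [jjal,tmm] add [hwjt,gcx,btjg] -> 9 lines: cxtrl cyoig anbb hwjt gcx btjg dgvwl yvfsx yshxe
Hunk 7: at line 1 remove [anbb,hwjt,gcx] add [hkrux,fvxuy,qdwrv] -> 9 lines: cxtrl cyoig hkrux fvxuy qdwrv btjg dgvwl yvfsx yshxe

Answer: cxtrl
cyoig
hkrux
fvxuy
qdwrv
btjg
dgvwl
yvfsx
yshxe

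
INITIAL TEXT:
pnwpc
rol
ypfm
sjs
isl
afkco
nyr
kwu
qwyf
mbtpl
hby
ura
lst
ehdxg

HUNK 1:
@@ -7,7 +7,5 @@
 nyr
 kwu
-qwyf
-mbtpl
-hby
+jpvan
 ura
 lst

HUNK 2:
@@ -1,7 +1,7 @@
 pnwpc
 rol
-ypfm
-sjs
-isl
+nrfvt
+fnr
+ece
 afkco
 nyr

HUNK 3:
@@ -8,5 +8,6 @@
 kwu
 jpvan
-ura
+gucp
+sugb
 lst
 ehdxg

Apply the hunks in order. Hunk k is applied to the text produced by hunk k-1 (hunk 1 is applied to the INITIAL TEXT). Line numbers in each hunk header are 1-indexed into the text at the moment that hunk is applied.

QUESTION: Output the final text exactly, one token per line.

Answer: pnwpc
rol
nrfvt
fnr
ece
afkco
nyr
kwu
jpvan
gucp
sugb
lst
ehdxg

Derivation:
Hunk 1: at line 7 remove [qwyf,mbtpl,hby] add [jpvan] -> 12 lines: pnwpc rol ypfm sjs isl afkco nyr kwu jpvan ura lst ehdxg
Hunk 2: at line 1 remove [ypfm,sjs,isl] add [nrfvt,fnr,ece] -> 12 lines: pnwpc rol nrfvt fnr ece afkco nyr kwu jpvan ura lst ehdxg
Hunk 3: at line 8 remove [ura] add [gucp,sugb] -> 13 lines: pnwpc rol nrfvt fnr ece afkco nyr kwu jpvan gucp sugb lst ehdxg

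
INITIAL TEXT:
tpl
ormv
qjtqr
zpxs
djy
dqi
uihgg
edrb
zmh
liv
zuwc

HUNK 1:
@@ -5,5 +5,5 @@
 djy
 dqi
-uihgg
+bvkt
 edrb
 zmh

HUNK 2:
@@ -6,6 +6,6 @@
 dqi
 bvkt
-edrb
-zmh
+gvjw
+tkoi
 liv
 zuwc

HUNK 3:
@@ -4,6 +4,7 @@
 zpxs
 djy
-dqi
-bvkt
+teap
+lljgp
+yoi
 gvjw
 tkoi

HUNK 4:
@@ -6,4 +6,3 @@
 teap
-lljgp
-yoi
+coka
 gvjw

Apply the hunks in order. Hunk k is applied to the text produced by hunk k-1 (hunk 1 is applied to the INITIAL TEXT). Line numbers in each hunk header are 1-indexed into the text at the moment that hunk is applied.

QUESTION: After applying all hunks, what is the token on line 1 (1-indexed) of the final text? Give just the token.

Answer: tpl

Derivation:
Hunk 1: at line 5 remove [uihgg] add [bvkt] -> 11 lines: tpl ormv qjtqr zpxs djy dqi bvkt edrb zmh liv zuwc
Hunk 2: at line 6 remove [edrb,zmh] add [gvjw,tkoi] -> 11 lines: tpl ormv qjtqr zpxs djy dqi bvkt gvjw tkoi liv zuwc
Hunk 3: at line 4 remove [dqi,bvkt] add [teap,lljgp,yoi] -> 12 lines: tpl ormv qjtqr zpxs djy teap lljgp yoi gvjw tkoi liv zuwc
Hunk 4: at line 6 remove [lljgp,yoi] add [coka] -> 11 lines: tpl ormv qjtqr zpxs djy teap coka gvjw tkoi liv zuwc
Final line 1: tpl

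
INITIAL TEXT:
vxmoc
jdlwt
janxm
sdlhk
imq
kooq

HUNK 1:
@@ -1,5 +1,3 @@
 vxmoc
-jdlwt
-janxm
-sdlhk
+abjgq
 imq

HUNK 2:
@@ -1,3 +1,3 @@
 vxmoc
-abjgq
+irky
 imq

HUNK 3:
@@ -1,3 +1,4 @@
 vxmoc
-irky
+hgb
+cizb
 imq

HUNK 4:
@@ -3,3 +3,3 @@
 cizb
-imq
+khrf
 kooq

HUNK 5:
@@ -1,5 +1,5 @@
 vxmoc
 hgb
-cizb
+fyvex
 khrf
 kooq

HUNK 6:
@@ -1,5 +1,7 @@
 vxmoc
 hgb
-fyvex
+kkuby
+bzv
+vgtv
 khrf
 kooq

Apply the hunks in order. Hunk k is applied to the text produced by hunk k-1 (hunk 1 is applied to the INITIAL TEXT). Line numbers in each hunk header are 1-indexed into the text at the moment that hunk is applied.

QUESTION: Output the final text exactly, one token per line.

Answer: vxmoc
hgb
kkuby
bzv
vgtv
khrf
kooq

Derivation:
Hunk 1: at line 1 remove [jdlwt,janxm,sdlhk] add [abjgq] -> 4 lines: vxmoc abjgq imq kooq
Hunk 2: at line 1 remove [abjgq] add [irky] -> 4 lines: vxmoc irky imq kooq
Hunk 3: at line 1 remove [irky] add [hgb,cizb] -> 5 lines: vxmoc hgb cizb imq kooq
Hunk 4: at line 3 remove [imq] add [khrf] -> 5 lines: vxmoc hgb cizb khrf kooq
Hunk 5: at line 1 remove [cizb] add [fyvex] -> 5 lines: vxmoc hgb fyvex khrf kooq
Hunk 6: at line 1 remove [fyvex] add [kkuby,bzv,vgtv] -> 7 lines: vxmoc hgb kkuby bzv vgtv khrf kooq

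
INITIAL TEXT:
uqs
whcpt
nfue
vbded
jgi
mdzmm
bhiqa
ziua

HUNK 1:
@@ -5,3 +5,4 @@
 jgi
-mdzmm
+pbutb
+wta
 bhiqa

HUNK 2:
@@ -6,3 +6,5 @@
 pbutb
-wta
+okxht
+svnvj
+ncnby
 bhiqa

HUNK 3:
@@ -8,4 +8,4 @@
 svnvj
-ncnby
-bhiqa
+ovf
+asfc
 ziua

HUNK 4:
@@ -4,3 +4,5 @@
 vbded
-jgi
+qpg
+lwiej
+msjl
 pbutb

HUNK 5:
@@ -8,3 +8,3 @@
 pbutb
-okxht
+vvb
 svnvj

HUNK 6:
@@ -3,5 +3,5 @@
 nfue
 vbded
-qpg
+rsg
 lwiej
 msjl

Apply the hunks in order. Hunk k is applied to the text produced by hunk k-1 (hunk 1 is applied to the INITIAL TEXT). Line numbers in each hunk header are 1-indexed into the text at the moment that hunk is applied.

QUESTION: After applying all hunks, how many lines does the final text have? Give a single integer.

Hunk 1: at line 5 remove [mdzmm] add [pbutb,wta] -> 9 lines: uqs whcpt nfue vbded jgi pbutb wta bhiqa ziua
Hunk 2: at line 6 remove [wta] add [okxht,svnvj,ncnby] -> 11 lines: uqs whcpt nfue vbded jgi pbutb okxht svnvj ncnby bhiqa ziua
Hunk 3: at line 8 remove [ncnby,bhiqa] add [ovf,asfc] -> 11 lines: uqs whcpt nfue vbded jgi pbutb okxht svnvj ovf asfc ziua
Hunk 4: at line 4 remove [jgi] add [qpg,lwiej,msjl] -> 13 lines: uqs whcpt nfue vbded qpg lwiej msjl pbutb okxht svnvj ovf asfc ziua
Hunk 5: at line 8 remove [okxht] add [vvb] -> 13 lines: uqs whcpt nfue vbded qpg lwiej msjl pbutb vvb svnvj ovf asfc ziua
Hunk 6: at line 3 remove [qpg] add [rsg] -> 13 lines: uqs whcpt nfue vbded rsg lwiej msjl pbutb vvb svnvj ovf asfc ziua
Final line count: 13

Answer: 13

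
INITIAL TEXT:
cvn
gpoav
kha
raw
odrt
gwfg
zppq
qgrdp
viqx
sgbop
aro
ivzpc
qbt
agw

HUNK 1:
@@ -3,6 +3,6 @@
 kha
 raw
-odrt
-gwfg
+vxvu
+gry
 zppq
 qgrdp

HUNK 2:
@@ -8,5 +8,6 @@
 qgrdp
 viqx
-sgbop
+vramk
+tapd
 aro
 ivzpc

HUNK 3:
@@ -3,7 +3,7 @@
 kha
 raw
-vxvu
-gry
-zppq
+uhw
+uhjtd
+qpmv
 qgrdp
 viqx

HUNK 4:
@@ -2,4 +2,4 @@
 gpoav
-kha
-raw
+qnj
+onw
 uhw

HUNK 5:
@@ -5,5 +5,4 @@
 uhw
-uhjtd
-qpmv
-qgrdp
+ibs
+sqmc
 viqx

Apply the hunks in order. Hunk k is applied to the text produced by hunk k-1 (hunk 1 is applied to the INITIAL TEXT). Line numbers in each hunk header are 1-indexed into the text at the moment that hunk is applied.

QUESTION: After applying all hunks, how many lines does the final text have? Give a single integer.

Answer: 14

Derivation:
Hunk 1: at line 3 remove [odrt,gwfg] add [vxvu,gry] -> 14 lines: cvn gpoav kha raw vxvu gry zppq qgrdp viqx sgbop aro ivzpc qbt agw
Hunk 2: at line 8 remove [sgbop] add [vramk,tapd] -> 15 lines: cvn gpoav kha raw vxvu gry zppq qgrdp viqx vramk tapd aro ivzpc qbt agw
Hunk 3: at line 3 remove [vxvu,gry,zppq] add [uhw,uhjtd,qpmv] -> 15 lines: cvn gpoav kha raw uhw uhjtd qpmv qgrdp viqx vramk tapd aro ivzpc qbt agw
Hunk 4: at line 2 remove [kha,raw] add [qnj,onw] -> 15 lines: cvn gpoav qnj onw uhw uhjtd qpmv qgrdp viqx vramk tapd aro ivzpc qbt agw
Hunk 5: at line 5 remove [uhjtd,qpmv,qgrdp] add [ibs,sqmc] -> 14 lines: cvn gpoav qnj onw uhw ibs sqmc viqx vramk tapd aro ivzpc qbt agw
Final line count: 14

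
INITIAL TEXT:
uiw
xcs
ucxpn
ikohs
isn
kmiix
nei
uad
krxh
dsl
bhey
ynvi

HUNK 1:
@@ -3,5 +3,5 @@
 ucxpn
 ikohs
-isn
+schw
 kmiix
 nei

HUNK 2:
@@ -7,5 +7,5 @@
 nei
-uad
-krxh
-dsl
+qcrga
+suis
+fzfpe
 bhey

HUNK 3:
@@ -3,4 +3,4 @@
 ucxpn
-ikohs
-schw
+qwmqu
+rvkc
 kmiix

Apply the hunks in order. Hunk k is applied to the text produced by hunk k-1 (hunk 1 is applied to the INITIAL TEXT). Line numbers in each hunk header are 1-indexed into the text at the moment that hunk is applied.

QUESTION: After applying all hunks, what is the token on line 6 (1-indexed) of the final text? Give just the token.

Answer: kmiix

Derivation:
Hunk 1: at line 3 remove [isn] add [schw] -> 12 lines: uiw xcs ucxpn ikohs schw kmiix nei uad krxh dsl bhey ynvi
Hunk 2: at line 7 remove [uad,krxh,dsl] add [qcrga,suis,fzfpe] -> 12 lines: uiw xcs ucxpn ikohs schw kmiix nei qcrga suis fzfpe bhey ynvi
Hunk 3: at line 3 remove [ikohs,schw] add [qwmqu,rvkc] -> 12 lines: uiw xcs ucxpn qwmqu rvkc kmiix nei qcrga suis fzfpe bhey ynvi
Final line 6: kmiix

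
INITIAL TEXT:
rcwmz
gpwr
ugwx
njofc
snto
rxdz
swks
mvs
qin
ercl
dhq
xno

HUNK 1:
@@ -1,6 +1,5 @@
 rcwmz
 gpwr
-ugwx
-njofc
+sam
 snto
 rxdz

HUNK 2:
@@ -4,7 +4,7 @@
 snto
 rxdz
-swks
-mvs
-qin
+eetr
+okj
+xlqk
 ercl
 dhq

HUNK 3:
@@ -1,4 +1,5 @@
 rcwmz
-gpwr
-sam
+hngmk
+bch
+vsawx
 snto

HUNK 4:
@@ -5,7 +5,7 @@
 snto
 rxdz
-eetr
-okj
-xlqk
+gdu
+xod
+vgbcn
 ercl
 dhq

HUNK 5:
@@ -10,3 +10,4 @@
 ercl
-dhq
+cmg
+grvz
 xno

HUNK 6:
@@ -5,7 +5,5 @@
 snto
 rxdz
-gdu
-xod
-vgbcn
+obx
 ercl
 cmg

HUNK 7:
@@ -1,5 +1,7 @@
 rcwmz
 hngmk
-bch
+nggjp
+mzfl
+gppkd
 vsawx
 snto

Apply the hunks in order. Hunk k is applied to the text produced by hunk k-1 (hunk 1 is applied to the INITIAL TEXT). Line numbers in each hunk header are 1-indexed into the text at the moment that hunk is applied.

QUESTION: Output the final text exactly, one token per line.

Answer: rcwmz
hngmk
nggjp
mzfl
gppkd
vsawx
snto
rxdz
obx
ercl
cmg
grvz
xno

Derivation:
Hunk 1: at line 1 remove [ugwx,njofc] add [sam] -> 11 lines: rcwmz gpwr sam snto rxdz swks mvs qin ercl dhq xno
Hunk 2: at line 4 remove [swks,mvs,qin] add [eetr,okj,xlqk] -> 11 lines: rcwmz gpwr sam snto rxdz eetr okj xlqk ercl dhq xno
Hunk 3: at line 1 remove [gpwr,sam] add [hngmk,bch,vsawx] -> 12 lines: rcwmz hngmk bch vsawx snto rxdz eetr okj xlqk ercl dhq xno
Hunk 4: at line 5 remove [eetr,okj,xlqk] add [gdu,xod,vgbcn] -> 12 lines: rcwmz hngmk bch vsawx snto rxdz gdu xod vgbcn ercl dhq xno
Hunk 5: at line 10 remove [dhq] add [cmg,grvz] -> 13 lines: rcwmz hngmk bch vsawx snto rxdz gdu xod vgbcn ercl cmg grvz xno
Hunk 6: at line 5 remove [gdu,xod,vgbcn] add [obx] -> 11 lines: rcwmz hngmk bch vsawx snto rxdz obx ercl cmg grvz xno
Hunk 7: at line 1 remove [bch] add [nggjp,mzfl,gppkd] -> 13 lines: rcwmz hngmk nggjp mzfl gppkd vsawx snto rxdz obx ercl cmg grvz xno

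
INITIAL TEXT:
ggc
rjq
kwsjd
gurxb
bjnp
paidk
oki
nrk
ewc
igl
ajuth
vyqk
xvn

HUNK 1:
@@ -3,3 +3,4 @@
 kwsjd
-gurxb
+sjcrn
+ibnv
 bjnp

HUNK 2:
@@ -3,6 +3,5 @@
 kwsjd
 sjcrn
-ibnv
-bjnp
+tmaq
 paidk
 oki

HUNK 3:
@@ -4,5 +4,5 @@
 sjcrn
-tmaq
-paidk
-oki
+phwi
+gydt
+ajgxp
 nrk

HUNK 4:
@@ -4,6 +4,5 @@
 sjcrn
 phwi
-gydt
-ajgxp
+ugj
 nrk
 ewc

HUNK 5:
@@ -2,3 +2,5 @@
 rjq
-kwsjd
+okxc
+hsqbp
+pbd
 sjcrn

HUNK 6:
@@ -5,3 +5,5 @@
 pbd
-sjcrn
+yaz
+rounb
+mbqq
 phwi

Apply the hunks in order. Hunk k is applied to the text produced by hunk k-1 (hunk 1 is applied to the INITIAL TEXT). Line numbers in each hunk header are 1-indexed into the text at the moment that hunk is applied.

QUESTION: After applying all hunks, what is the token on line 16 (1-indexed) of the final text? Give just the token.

Answer: xvn

Derivation:
Hunk 1: at line 3 remove [gurxb] add [sjcrn,ibnv] -> 14 lines: ggc rjq kwsjd sjcrn ibnv bjnp paidk oki nrk ewc igl ajuth vyqk xvn
Hunk 2: at line 3 remove [ibnv,bjnp] add [tmaq] -> 13 lines: ggc rjq kwsjd sjcrn tmaq paidk oki nrk ewc igl ajuth vyqk xvn
Hunk 3: at line 4 remove [tmaq,paidk,oki] add [phwi,gydt,ajgxp] -> 13 lines: ggc rjq kwsjd sjcrn phwi gydt ajgxp nrk ewc igl ajuth vyqk xvn
Hunk 4: at line 4 remove [gydt,ajgxp] add [ugj] -> 12 lines: ggc rjq kwsjd sjcrn phwi ugj nrk ewc igl ajuth vyqk xvn
Hunk 5: at line 2 remove [kwsjd] add [okxc,hsqbp,pbd] -> 14 lines: ggc rjq okxc hsqbp pbd sjcrn phwi ugj nrk ewc igl ajuth vyqk xvn
Hunk 6: at line 5 remove [sjcrn] add [yaz,rounb,mbqq] -> 16 lines: ggc rjq okxc hsqbp pbd yaz rounb mbqq phwi ugj nrk ewc igl ajuth vyqk xvn
Final line 16: xvn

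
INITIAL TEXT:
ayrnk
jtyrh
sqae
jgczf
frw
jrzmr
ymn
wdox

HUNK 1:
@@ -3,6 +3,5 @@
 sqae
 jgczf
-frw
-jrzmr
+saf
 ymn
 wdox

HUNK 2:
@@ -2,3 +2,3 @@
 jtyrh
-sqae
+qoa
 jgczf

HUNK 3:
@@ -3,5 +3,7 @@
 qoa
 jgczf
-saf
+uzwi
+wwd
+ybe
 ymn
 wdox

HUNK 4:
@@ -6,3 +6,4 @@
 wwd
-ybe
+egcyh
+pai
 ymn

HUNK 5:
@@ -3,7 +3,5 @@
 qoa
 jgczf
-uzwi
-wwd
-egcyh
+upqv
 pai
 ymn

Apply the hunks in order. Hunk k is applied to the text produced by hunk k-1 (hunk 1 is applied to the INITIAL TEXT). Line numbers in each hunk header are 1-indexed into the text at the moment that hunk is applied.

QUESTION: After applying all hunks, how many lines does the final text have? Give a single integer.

Hunk 1: at line 3 remove [frw,jrzmr] add [saf] -> 7 lines: ayrnk jtyrh sqae jgczf saf ymn wdox
Hunk 2: at line 2 remove [sqae] add [qoa] -> 7 lines: ayrnk jtyrh qoa jgczf saf ymn wdox
Hunk 3: at line 3 remove [saf] add [uzwi,wwd,ybe] -> 9 lines: ayrnk jtyrh qoa jgczf uzwi wwd ybe ymn wdox
Hunk 4: at line 6 remove [ybe] add [egcyh,pai] -> 10 lines: ayrnk jtyrh qoa jgczf uzwi wwd egcyh pai ymn wdox
Hunk 5: at line 3 remove [uzwi,wwd,egcyh] add [upqv] -> 8 lines: ayrnk jtyrh qoa jgczf upqv pai ymn wdox
Final line count: 8

Answer: 8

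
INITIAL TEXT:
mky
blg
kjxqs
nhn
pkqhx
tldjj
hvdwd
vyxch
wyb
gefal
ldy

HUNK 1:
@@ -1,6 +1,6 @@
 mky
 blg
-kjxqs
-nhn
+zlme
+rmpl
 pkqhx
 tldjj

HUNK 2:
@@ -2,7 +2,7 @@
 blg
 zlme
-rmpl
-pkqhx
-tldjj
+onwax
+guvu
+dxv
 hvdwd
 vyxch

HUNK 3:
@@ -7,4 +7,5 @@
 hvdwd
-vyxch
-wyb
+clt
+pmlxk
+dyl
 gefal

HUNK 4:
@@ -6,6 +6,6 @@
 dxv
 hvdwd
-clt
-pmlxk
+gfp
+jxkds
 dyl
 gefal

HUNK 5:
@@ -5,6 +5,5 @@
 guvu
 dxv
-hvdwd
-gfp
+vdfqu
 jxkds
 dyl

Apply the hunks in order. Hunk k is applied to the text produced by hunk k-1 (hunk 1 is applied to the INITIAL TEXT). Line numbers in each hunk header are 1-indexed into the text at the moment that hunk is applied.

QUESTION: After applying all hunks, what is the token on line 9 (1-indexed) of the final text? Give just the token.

Answer: dyl

Derivation:
Hunk 1: at line 1 remove [kjxqs,nhn] add [zlme,rmpl] -> 11 lines: mky blg zlme rmpl pkqhx tldjj hvdwd vyxch wyb gefal ldy
Hunk 2: at line 2 remove [rmpl,pkqhx,tldjj] add [onwax,guvu,dxv] -> 11 lines: mky blg zlme onwax guvu dxv hvdwd vyxch wyb gefal ldy
Hunk 3: at line 7 remove [vyxch,wyb] add [clt,pmlxk,dyl] -> 12 lines: mky blg zlme onwax guvu dxv hvdwd clt pmlxk dyl gefal ldy
Hunk 4: at line 6 remove [clt,pmlxk] add [gfp,jxkds] -> 12 lines: mky blg zlme onwax guvu dxv hvdwd gfp jxkds dyl gefal ldy
Hunk 5: at line 5 remove [hvdwd,gfp] add [vdfqu] -> 11 lines: mky blg zlme onwax guvu dxv vdfqu jxkds dyl gefal ldy
Final line 9: dyl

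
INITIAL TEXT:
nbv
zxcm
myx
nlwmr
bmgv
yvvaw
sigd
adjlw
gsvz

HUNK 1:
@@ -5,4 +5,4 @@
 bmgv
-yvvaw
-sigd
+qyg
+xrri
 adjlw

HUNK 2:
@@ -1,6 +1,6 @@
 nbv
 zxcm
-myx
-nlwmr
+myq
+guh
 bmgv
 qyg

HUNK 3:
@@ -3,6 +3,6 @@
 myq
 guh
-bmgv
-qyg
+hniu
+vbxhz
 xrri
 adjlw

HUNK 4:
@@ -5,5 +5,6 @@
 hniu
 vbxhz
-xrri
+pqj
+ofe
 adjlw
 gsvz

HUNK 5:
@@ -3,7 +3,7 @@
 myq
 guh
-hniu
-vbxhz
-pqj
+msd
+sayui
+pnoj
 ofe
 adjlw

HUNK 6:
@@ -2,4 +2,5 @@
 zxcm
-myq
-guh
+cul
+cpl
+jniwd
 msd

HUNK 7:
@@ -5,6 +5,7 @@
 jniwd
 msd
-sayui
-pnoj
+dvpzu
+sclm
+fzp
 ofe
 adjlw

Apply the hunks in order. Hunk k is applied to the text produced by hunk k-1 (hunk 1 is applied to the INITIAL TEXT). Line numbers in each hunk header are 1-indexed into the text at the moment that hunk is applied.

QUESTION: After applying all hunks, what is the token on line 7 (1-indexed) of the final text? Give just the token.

Hunk 1: at line 5 remove [yvvaw,sigd] add [qyg,xrri] -> 9 lines: nbv zxcm myx nlwmr bmgv qyg xrri adjlw gsvz
Hunk 2: at line 1 remove [myx,nlwmr] add [myq,guh] -> 9 lines: nbv zxcm myq guh bmgv qyg xrri adjlw gsvz
Hunk 3: at line 3 remove [bmgv,qyg] add [hniu,vbxhz] -> 9 lines: nbv zxcm myq guh hniu vbxhz xrri adjlw gsvz
Hunk 4: at line 5 remove [xrri] add [pqj,ofe] -> 10 lines: nbv zxcm myq guh hniu vbxhz pqj ofe adjlw gsvz
Hunk 5: at line 3 remove [hniu,vbxhz,pqj] add [msd,sayui,pnoj] -> 10 lines: nbv zxcm myq guh msd sayui pnoj ofe adjlw gsvz
Hunk 6: at line 2 remove [myq,guh] add [cul,cpl,jniwd] -> 11 lines: nbv zxcm cul cpl jniwd msd sayui pnoj ofe adjlw gsvz
Hunk 7: at line 5 remove [sayui,pnoj] add [dvpzu,sclm,fzp] -> 12 lines: nbv zxcm cul cpl jniwd msd dvpzu sclm fzp ofe adjlw gsvz
Final line 7: dvpzu

Answer: dvpzu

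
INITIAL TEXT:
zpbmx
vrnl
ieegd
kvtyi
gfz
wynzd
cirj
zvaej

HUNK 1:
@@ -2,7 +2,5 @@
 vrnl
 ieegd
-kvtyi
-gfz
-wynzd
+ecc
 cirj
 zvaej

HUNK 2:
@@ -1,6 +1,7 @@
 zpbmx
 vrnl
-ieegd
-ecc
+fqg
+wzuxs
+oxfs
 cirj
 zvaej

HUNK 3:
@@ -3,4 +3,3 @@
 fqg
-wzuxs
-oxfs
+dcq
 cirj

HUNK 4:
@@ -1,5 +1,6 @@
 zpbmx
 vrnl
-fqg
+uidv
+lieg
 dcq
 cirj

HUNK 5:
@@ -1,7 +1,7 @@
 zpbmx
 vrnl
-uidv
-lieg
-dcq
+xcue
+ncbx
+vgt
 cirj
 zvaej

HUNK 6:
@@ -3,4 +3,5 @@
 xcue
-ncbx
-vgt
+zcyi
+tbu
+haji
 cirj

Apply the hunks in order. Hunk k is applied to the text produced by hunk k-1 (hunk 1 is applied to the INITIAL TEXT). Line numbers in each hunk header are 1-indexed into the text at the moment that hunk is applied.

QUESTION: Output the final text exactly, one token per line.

Answer: zpbmx
vrnl
xcue
zcyi
tbu
haji
cirj
zvaej

Derivation:
Hunk 1: at line 2 remove [kvtyi,gfz,wynzd] add [ecc] -> 6 lines: zpbmx vrnl ieegd ecc cirj zvaej
Hunk 2: at line 1 remove [ieegd,ecc] add [fqg,wzuxs,oxfs] -> 7 lines: zpbmx vrnl fqg wzuxs oxfs cirj zvaej
Hunk 3: at line 3 remove [wzuxs,oxfs] add [dcq] -> 6 lines: zpbmx vrnl fqg dcq cirj zvaej
Hunk 4: at line 1 remove [fqg] add [uidv,lieg] -> 7 lines: zpbmx vrnl uidv lieg dcq cirj zvaej
Hunk 5: at line 1 remove [uidv,lieg,dcq] add [xcue,ncbx,vgt] -> 7 lines: zpbmx vrnl xcue ncbx vgt cirj zvaej
Hunk 6: at line 3 remove [ncbx,vgt] add [zcyi,tbu,haji] -> 8 lines: zpbmx vrnl xcue zcyi tbu haji cirj zvaej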